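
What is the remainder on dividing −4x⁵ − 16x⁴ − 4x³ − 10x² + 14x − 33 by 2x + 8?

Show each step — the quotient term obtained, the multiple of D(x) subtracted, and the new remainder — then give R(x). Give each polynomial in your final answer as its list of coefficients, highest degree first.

R = [7]

Step 1: lead(−4x⁵ − 16x⁴ − 4x³ − 10x² + 14x − 33) ÷ lead(D) = −4x⁵ ÷ 2x = −2x⁴. Subtract (−2x⁴)·D = −4x⁵ − 16x⁴. Remainder: −4x³ − 10x² + 14x − 33.
Step 2: lead(−4x³ − 10x² + 14x − 33) ÷ lead(D) = −4x³ ÷ 2x = −2x². Subtract (−2x²)·D = −4x³ − 16x². Remainder: 6x² + 14x − 33.
Step 3: lead(6x² + 14x − 33) ÷ lead(D) = 6x² ÷ 2x = 3x. Subtract (3x)·D = 6x² + 24x. Remainder: −10x − 33.
Step 4: lead(−10x − 33) ÷ lead(D) = −10x ÷ 2x = −5. Subtract (−5)·D = −10x − 40. Remainder: 7.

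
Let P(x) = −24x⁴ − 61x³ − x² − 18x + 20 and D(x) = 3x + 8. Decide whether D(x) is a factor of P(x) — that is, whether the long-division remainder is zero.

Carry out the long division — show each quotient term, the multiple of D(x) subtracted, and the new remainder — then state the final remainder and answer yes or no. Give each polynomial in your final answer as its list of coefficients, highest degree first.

R = [4], so D(x) is not a factor of P(x). no

Step 1: lead(−24x⁴ − 61x³ − x² − 18x + 20) ÷ lead(D) = −24x⁴ ÷ 3x = −8x³. Subtract (−8x³)·D = −24x⁴ − 64x³. Remainder: 3x³ − x² − 18x + 20.
Step 2: lead(3x³ − x² − 18x + 20) ÷ lead(D) = 3x³ ÷ 3x = x². Subtract (x²)·D = 3x³ + 8x². Remainder: −9x² − 18x + 20.
Step 3: lead(−9x² − 18x + 20) ÷ lead(D) = −9x² ÷ 3x = −3x. Subtract (−3x)·D = −9x² − 24x. Remainder: 6x + 20.
Step 4: lead(6x + 20) ÷ lead(D) = 6x ÷ 3x = 2. Subtract (2)·D = 6x + 16. Remainder: 4.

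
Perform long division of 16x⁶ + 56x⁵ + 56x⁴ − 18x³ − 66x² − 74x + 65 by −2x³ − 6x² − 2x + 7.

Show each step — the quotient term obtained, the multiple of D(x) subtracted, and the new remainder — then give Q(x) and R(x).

Q(x) = −8x³ − 4x² − 8x + 9; R(x) = 2

Step 1: lead(16x⁶ + 56x⁵ + 56x⁴ − 18x³ − 66x² − 74x + 65) ÷ lead(D) = 16x⁶ ÷ −2x³ = −8x³. Subtract (−8x³)·D = 16x⁶ + 48x⁵ + 16x⁴ − 56x³. Remainder: 8x⁵ + 40x⁴ + 38x³ − 66x² − 74x + 65.
Step 2: lead(8x⁵ + 40x⁴ + 38x³ − 66x² − 74x + 65) ÷ lead(D) = 8x⁵ ÷ −2x³ = −4x². Subtract (−4x²)·D = 8x⁵ + 24x⁴ + 8x³ − 28x². Remainder: 16x⁴ + 30x³ − 38x² − 74x + 65.
Step 3: lead(16x⁴ + 30x³ − 38x² − 74x + 65) ÷ lead(D) = 16x⁴ ÷ −2x³ = −8x. Subtract (−8x)·D = 16x⁴ + 48x³ + 16x² − 56x. Remainder: −18x³ − 54x² − 18x + 65.
Step 4: lead(−18x³ − 54x² − 18x + 65) ÷ lead(D) = −18x³ ÷ −2x³ = 9. Subtract (9)·D = −18x³ − 54x² − 18x + 63. Remainder: 2.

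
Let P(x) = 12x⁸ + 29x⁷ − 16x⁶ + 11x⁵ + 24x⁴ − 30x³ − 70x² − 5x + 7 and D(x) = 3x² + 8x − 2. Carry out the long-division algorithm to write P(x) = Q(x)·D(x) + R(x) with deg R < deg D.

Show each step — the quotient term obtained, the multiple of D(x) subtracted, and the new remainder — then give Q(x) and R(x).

Q(x) = 4x⁶ − x⁵ + 3x³ − 8x − 2; R(x) = −5x + 3

Step 1: lead(12x⁸ + 29x⁷ − 16x⁶ + 11x⁵ + 24x⁴ − 30x³ − 70x² − 5x + 7) ÷ lead(D) = 12x⁸ ÷ 3x² = 4x⁶. Subtract (4x⁶)·D = 12x⁸ + 32x⁷ − 8x⁶. Remainder: −3x⁷ − 8x⁶ + 11x⁵ + 24x⁴ − 30x³ − 70x² − 5x + 7.
Step 2: lead(−3x⁷ − 8x⁶ + 11x⁵ + 24x⁴ − 30x³ − 70x² − 5x + 7) ÷ lead(D) = −3x⁷ ÷ 3x² = −x⁵. Subtract (−x⁵)·D = −3x⁷ − 8x⁶ + 2x⁵. Remainder: 9x⁵ + 24x⁴ − 30x³ − 70x² − 5x + 7.
Step 3: lead(9x⁵ + 24x⁴ − 30x³ − 70x² − 5x + 7) ÷ lead(D) = 9x⁵ ÷ 3x² = 3x³. Subtract (3x³)·D = 9x⁵ + 24x⁴ − 6x³. Remainder: −24x³ − 70x² − 5x + 7.
Step 4: lead(−24x³ − 70x² − 5x + 7) ÷ lead(D) = −24x³ ÷ 3x² = −8x. Subtract (−8x)·D = −24x³ − 64x² + 16x. Remainder: −6x² − 21x + 7.
Step 5: lead(−6x² − 21x + 7) ÷ lead(D) = −6x² ÷ 3x² = −2. Subtract (−2)·D = −6x² − 16x + 4. Remainder: −5x + 3.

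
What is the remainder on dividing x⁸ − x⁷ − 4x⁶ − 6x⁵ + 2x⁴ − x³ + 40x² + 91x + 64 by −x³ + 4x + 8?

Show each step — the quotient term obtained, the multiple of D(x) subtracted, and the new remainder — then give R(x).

Step 1: lead(x⁸ − x⁷ − 4x⁶ − 6x⁵ + 2x⁴ − x³ + 40x² + 91x + 64) ÷ lead(D) = x⁸ ÷ −x³ = −x⁵. Subtract (−x⁵)·D = x⁸ − 4x⁶ − 8x⁵. Remainder: −x⁷ + 2x⁵ + 2x⁴ − x³ + 40x² + 91x + 64.
Step 2: lead(−x⁷ + 2x⁵ + 2x⁴ − x³ + 40x² + 91x + 64) ÷ lead(D) = −x⁷ ÷ −x³ = x⁴. Subtract (x⁴)·D = −x⁷ + 4x⁵ + 8x⁴. Remainder: −2x⁵ − 6x⁴ − x³ + 40x² + 91x + 64.
Step 3: lead(−2x⁵ − 6x⁴ − x³ + 40x² + 91x + 64) ÷ lead(D) = −2x⁵ ÷ −x³ = 2x². Subtract (2x²)·D = −2x⁵ + 8x³ + 16x². Remainder: −6x⁴ − 9x³ + 24x² + 91x + 64.
Step 4: lead(−6x⁴ − 9x³ + 24x² + 91x + 64) ÷ lead(D) = −6x⁴ ÷ −x³ = 6x. Subtract (6x)·D = −6x⁴ + 24x² + 48x. Remainder: −9x³ + 43x + 64.
Step 5: lead(−9x³ + 43x + 64) ÷ lead(D) = −9x³ ÷ −x³ = 9. Subtract (9)·D = −9x³ + 36x + 72. Remainder: 7x − 8.

R(x) = 7x − 8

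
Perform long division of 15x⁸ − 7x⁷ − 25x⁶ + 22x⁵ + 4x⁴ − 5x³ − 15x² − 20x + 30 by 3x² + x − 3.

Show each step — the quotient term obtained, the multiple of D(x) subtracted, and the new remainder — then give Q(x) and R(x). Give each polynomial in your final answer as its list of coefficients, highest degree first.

Q = [5, -4, -2, 4, -2, 3, -8]; R = [-3, 6]

Step 1: lead(15x⁸ − 7x⁷ − 25x⁶ + 22x⁵ + 4x⁴ − 5x³ − 15x² − 20x + 30) ÷ lead(D) = 15x⁸ ÷ 3x² = 5x⁶. Subtract (5x⁶)·D = 15x⁸ + 5x⁷ − 15x⁶. Remainder: −12x⁷ − 10x⁶ + 22x⁵ + 4x⁴ − 5x³ − 15x² − 20x + 30.
Step 2: lead(−12x⁷ − 10x⁶ + 22x⁵ + 4x⁴ − 5x³ − 15x² − 20x + 30) ÷ lead(D) = −12x⁷ ÷ 3x² = −4x⁵. Subtract (−4x⁵)·D = −12x⁷ − 4x⁶ + 12x⁵. Remainder: −6x⁶ + 10x⁵ + 4x⁴ − 5x³ − 15x² − 20x + 30.
Step 3: lead(−6x⁶ + 10x⁵ + 4x⁴ − 5x³ − 15x² − 20x + 30) ÷ lead(D) = −6x⁶ ÷ 3x² = −2x⁴. Subtract (−2x⁴)·D = −6x⁶ − 2x⁵ + 6x⁴. Remainder: 12x⁵ − 2x⁴ − 5x³ − 15x² − 20x + 30.
Step 4: lead(12x⁵ − 2x⁴ − 5x³ − 15x² − 20x + 30) ÷ lead(D) = 12x⁵ ÷ 3x² = 4x³. Subtract (4x³)·D = 12x⁵ + 4x⁴ − 12x³. Remainder: −6x⁴ + 7x³ − 15x² − 20x + 30.
Step 5: lead(−6x⁴ + 7x³ − 15x² − 20x + 30) ÷ lead(D) = −6x⁴ ÷ 3x² = −2x². Subtract (−2x²)·D = −6x⁴ − 2x³ + 6x². Remainder: 9x³ − 21x² − 20x + 30.
Step 6: lead(9x³ − 21x² − 20x + 30) ÷ lead(D) = 9x³ ÷ 3x² = 3x. Subtract (3x)·D = 9x³ + 3x² − 9x. Remainder: −24x² − 11x + 30.
Step 7: lead(−24x² − 11x + 30) ÷ lead(D) = −24x² ÷ 3x² = −8. Subtract (−8)·D = −24x² − 8x + 24. Remainder: −3x + 6.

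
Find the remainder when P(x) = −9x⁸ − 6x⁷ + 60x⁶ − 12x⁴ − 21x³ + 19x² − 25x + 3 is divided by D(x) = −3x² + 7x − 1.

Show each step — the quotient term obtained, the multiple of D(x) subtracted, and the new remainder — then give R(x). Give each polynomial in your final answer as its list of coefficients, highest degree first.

R = [-3, 0]

Step 1: lead(−9x⁸ − 6x⁷ + 60x⁶ − 12x⁴ − 21x³ + 19x² − 25x + 3) ÷ lead(D) = −9x⁸ ÷ −3x² = 3x⁶. Subtract (3x⁶)·D = −9x⁸ + 21x⁷ − 3x⁶. Remainder: −27x⁷ + 63x⁶ − 12x⁴ − 21x³ + 19x² − 25x + 3.
Step 2: lead(−27x⁷ + 63x⁶ − 12x⁴ − 21x³ + 19x² − 25x + 3) ÷ lead(D) = −27x⁷ ÷ −3x² = 9x⁵. Subtract (9x⁵)·D = −27x⁷ + 63x⁶ − 9x⁵. Remainder: 9x⁵ − 12x⁴ − 21x³ + 19x² − 25x + 3.
Step 3: lead(9x⁵ − 12x⁴ − 21x³ + 19x² − 25x + 3) ÷ lead(D) = 9x⁵ ÷ −3x² = −3x³. Subtract (−3x³)·D = 9x⁵ − 21x⁴ + 3x³. Remainder: 9x⁴ − 24x³ + 19x² − 25x + 3.
Step 4: lead(9x⁴ − 24x³ + 19x² − 25x + 3) ÷ lead(D) = 9x⁴ ÷ −3x² = −3x². Subtract (−3x²)·D = 9x⁴ − 21x³ + 3x². Remainder: −3x³ + 16x² − 25x + 3.
Step 5: lead(−3x³ + 16x² − 25x + 3) ÷ lead(D) = −3x³ ÷ −3x² = x. Subtract (x)·D = −3x³ + 7x² − x. Remainder: 9x² − 24x + 3.
Step 6: lead(9x² − 24x + 3) ÷ lead(D) = 9x² ÷ −3x² = −3. Subtract (−3)·D = 9x² − 21x + 3. Remainder: −3x.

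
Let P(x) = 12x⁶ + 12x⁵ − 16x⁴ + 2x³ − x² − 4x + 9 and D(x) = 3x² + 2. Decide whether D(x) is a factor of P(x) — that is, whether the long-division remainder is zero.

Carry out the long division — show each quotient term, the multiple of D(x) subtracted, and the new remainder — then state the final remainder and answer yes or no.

R(x) = −1, so D(x) is not a factor of P(x). no

Step 1: lead(12x⁶ + 12x⁵ − 16x⁴ + 2x³ − x² − 4x + 9) ÷ lead(D) = 12x⁶ ÷ 3x² = 4x⁴. Subtract (4x⁴)·D = 12x⁶ + 8x⁴. Remainder: 12x⁵ − 24x⁴ + 2x³ − x² − 4x + 9.
Step 2: lead(12x⁵ − 24x⁴ + 2x³ − x² − 4x + 9) ÷ lead(D) = 12x⁵ ÷ 3x² = 4x³. Subtract (4x³)·D = 12x⁵ + 8x³. Remainder: −24x⁴ − 6x³ − x² − 4x + 9.
Step 3: lead(−24x⁴ − 6x³ − x² − 4x + 9) ÷ lead(D) = −24x⁴ ÷ 3x² = −8x². Subtract (−8x²)·D = −24x⁴ − 16x². Remainder: −6x³ + 15x² − 4x + 9.
Step 4: lead(−6x³ + 15x² − 4x + 9) ÷ lead(D) = −6x³ ÷ 3x² = −2x. Subtract (−2x)·D = −6x³ − 4x. Remainder: 15x² + 9.
Step 5: lead(15x² + 9) ÷ lead(D) = 15x² ÷ 3x² = 5. Subtract (5)·D = 15x² + 10. Remainder: −1.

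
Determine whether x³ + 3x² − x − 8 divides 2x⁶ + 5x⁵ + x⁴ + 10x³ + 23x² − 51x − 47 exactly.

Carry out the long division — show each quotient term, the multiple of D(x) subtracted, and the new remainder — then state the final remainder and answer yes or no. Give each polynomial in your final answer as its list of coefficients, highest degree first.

R = [4, 9], so D(x) is not a factor of P(x). no

Step 1: lead(2x⁶ + 5x⁵ + x⁴ + 10x³ + 23x² − 51x − 47) ÷ lead(D) = 2x⁶ ÷ x³ = 2x³. Subtract (2x³)·D = 2x⁶ + 6x⁵ − 2x⁴ − 16x³. Remainder: −x⁵ + 3x⁴ + 26x³ + 23x² − 51x − 47.
Step 2: lead(−x⁵ + 3x⁴ + 26x³ + 23x² − 51x − 47) ÷ lead(D) = −x⁵ ÷ x³ = −x². Subtract (−x²)·D = −x⁵ − 3x⁴ + x³ + 8x². Remainder: 6x⁴ + 25x³ + 15x² − 51x − 47.
Step 3: lead(6x⁴ + 25x³ + 15x² − 51x − 47) ÷ lead(D) = 6x⁴ ÷ x³ = 6x. Subtract (6x)·D = 6x⁴ + 18x³ − 6x² − 48x. Remainder: 7x³ + 21x² − 3x − 47.
Step 4: lead(7x³ + 21x² − 3x − 47) ÷ lead(D) = 7x³ ÷ x³ = 7. Subtract (7)·D = 7x³ + 21x² − 7x − 56. Remainder: 4x + 9.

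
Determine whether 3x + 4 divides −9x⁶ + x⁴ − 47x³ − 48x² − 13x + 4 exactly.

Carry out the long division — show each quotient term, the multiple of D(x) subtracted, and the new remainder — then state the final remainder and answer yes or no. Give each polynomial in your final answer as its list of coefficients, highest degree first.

R = [0], so D(x) is a factor of P(x). yes

Step 1: lead(−9x⁶ + x⁴ − 47x³ − 48x² − 13x + 4) ÷ lead(D) = −9x⁶ ÷ 3x = −3x⁵. Subtract (−3x⁵)·D = −9x⁶ − 12x⁵. Remainder: 12x⁵ + x⁴ − 47x³ − 48x² − 13x + 4.
Step 2: lead(12x⁵ + x⁴ − 47x³ − 48x² − 13x + 4) ÷ lead(D) = 12x⁵ ÷ 3x = 4x⁴. Subtract (4x⁴)·D = 12x⁵ + 16x⁴. Remainder: −15x⁴ − 47x³ − 48x² − 13x + 4.
Step 3: lead(−15x⁴ − 47x³ − 48x² − 13x + 4) ÷ lead(D) = −15x⁴ ÷ 3x = −5x³. Subtract (−5x³)·D = −15x⁴ − 20x³. Remainder: −27x³ − 48x² − 13x + 4.
Step 4: lead(−27x³ − 48x² − 13x + 4) ÷ lead(D) = −27x³ ÷ 3x = −9x². Subtract (−9x²)·D = −27x³ − 36x². Remainder: −12x² − 13x + 4.
Step 5: lead(−12x² − 13x + 4) ÷ lead(D) = −12x² ÷ 3x = −4x. Subtract (−4x)·D = −12x² − 16x. Remainder: 3x + 4.
Step 6: lead(3x + 4) ÷ lead(D) = 3x ÷ 3x = 1. Subtract (1)·D = 3x + 4. Remainder: 0.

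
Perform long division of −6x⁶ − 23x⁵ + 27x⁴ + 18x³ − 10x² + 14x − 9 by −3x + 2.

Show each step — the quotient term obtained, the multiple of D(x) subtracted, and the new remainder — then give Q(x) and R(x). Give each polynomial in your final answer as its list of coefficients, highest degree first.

Q = [2, 9, -3, -8, -2, -6]; R = [3]

Step 1: lead(−6x⁶ − 23x⁵ + 27x⁴ + 18x³ − 10x² + 14x − 9) ÷ lead(D) = −6x⁶ ÷ −3x = 2x⁵. Subtract (2x⁵)·D = −6x⁶ + 4x⁵. Remainder: −27x⁵ + 27x⁴ + 18x³ − 10x² + 14x − 9.
Step 2: lead(−27x⁵ + 27x⁴ + 18x³ − 10x² + 14x − 9) ÷ lead(D) = −27x⁵ ÷ −3x = 9x⁴. Subtract (9x⁴)·D = −27x⁵ + 18x⁴. Remainder: 9x⁴ + 18x³ − 10x² + 14x − 9.
Step 3: lead(9x⁴ + 18x³ − 10x² + 14x − 9) ÷ lead(D) = 9x⁴ ÷ −3x = −3x³. Subtract (−3x³)·D = 9x⁴ − 6x³. Remainder: 24x³ − 10x² + 14x − 9.
Step 4: lead(24x³ − 10x² + 14x − 9) ÷ lead(D) = 24x³ ÷ −3x = −8x². Subtract (−8x²)·D = 24x³ − 16x². Remainder: 6x² + 14x − 9.
Step 5: lead(6x² + 14x − 9) ÷ lead(D) = 6x² ÷ −3x = −2x. Subtract (−2x)·D = 6x² − 4x. Remainder: 18x − 9.
Step 6: lead(18x − 9) ÷ lead(D) = 18x ÷ −3x = −6. Subtract (−6)·D = 18x − 12. Remainder: 3.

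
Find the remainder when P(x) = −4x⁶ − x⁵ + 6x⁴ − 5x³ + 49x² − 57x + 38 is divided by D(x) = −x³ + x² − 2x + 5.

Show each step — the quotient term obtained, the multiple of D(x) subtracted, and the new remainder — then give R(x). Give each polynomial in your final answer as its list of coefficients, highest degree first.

R = [8]

Step 1: lead(−4x⁶ − x⁵ + 6x⁴ − 5x³ + 49x² − 57x + 38) ÷ lead(D) = −4x⁶ ÷ −x³ = 4x³. Subtract (4x³)·D = −4x⁶ + 4x⁵ − 8x⁴ + 20x³. Remainder: −5x⁵ + 14x⁴ − 25x³ + 49x² − 57x + 38.
Step 2: lead(−5x⁵ + 14x⁴ − 25x³ + 49x² − 57x + 38) ÷ lead(D) = −5x⁵ ÷ −x³ = 5x². Subtract (5x²)·D = −5x⁵ + 5x⁴ − 10x³ + 25x². Remainder: 9x⁴ − 15x³ + 24x² − 57x + 38.
Step 3: lead(9x⁴ − 15x³ + 24x² − 57x + 38) ÷ lead(D) = 9x⁴ ÷ −x³ = −9x. Subtract (−9x)·D = 9x⁴ − 9x³ + 18x² − 45x. Remainder: −6x³ + 6x² − 12x + 38.
Step 4: lead(−6x³ + 6x² − 12x + 38) ÷ lead(D) = −6x³ ÷ −x³ = 6. Subtract (6)·D = −6x³ + 6x² − 12x + 30. Remainder: 8.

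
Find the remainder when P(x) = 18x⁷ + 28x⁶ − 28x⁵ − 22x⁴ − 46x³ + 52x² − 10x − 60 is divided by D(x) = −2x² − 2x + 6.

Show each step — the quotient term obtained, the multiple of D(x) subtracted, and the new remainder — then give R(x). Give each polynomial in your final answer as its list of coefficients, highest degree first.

R = [2, -6]

Step 1: lead(18x⁷ + 28x⁶ − 28x⁵ − 22x⁴ − 46x³ + 52x² − 10x − 60) ÷ lead(D) = 18x⁷ ÷ −2x² = −9x⁵. Subtract (−9x⁵)·D = 18x⁷ + 18x⁶ − 54x⁵. Remainder: 10x⁶ + 26x⁵ − 22x⁴ − 46x³ + 52x² − 10x − 60.
Step 2: lead(10x⁶ + 26x⁵ − 22x⁴ − 46x³ + 52x² − 10x − 60) ÷ lead(D) = 10x⁶ ÷ −2x² = −5x⁴. Subtract (−5x⁴)·D = 10x⁶ + 10x⁵ − 30x⁴. Remainder: 16x⁵ + 8x⁴ − 46x³ + 52x² − 10x − 60.
Step 3: lead(16x⁵ + 8x⁴ − 46x³ + 52x² − 10x − 60) ÷ lead(D) = 16x⁵ ÷ −2x² = −8x³. Subtract (−8x³)·D = 16x⁵ + 16x⁴ − 48x³. Remainder: −8x⁴ + 2x³ + 52x² − 10x − 60.
Step 4: lead(−8x⁴ + 2x³ + 52x² − 10x − 60) ÷ lead(D) = −8x⁴ ÷ −2x² = 4x². Subtract (4x²)·D = −8x⁴ − 8x³ + 24x². Remainder: 10x³ + 28x² − 10x − 60.
Step 5: lead(10x³ + 28x² − 10x − 60) ÷ lead(D) = 10x³ ÷ −2x² = −5x. Subtract (−5x)·D = 10x³ + 10x² − 30x. Remainder: 18x² + 20x − 60.
Step 6: lead(18x² + 20x − 60) ÷ lead(D) = 18x² ÷ −2x² = −9. Subtract (−9)·D = 18x² + 18x − 54. Remainder: 2x − 6.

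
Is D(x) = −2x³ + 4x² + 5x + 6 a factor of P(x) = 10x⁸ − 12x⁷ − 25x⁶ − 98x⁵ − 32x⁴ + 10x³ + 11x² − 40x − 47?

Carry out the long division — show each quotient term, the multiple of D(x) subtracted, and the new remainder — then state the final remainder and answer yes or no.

Step 1: lead(10x⁸ − 12x⁷ − 25x⁶ − 98x⁵ − 32x⁴ + 10x³ + 11x² − 40x − 47) ÷ lead(D) = 10x⁸ ÷ −2x³ = −5x⁵. Subtract (−5x⁵)·D = 10x⁸ − 20x⁷ − 25x⁶ − 30x⁵. Remainder: 8x⁷ − 68x⁵ − 32x⁴ + 10x³ + 11x² − 40x − 47.
Step 2: lead(8x⁷ − 68x⁵ − 32x⁴ + 10x³ + 11x² − 40x − 47) ÷ lead(D) = 8x⁷ ÷ −2x³ = −4x⁴. Subtract (−4x⁴)·D = 8x⁷ − 16x⁶ − 20x⁵ − 24x⁴. Remainder: 16x⁶ − 48x⁵ − 8x⁴ + 10x³ + 11x² − 40x − 47.
Step 3: lead(16x⁶ − 48x⁵ − 8x⁴ + 10x³ + 11x² − 40x − 47) ÷ lead(D) = 16x⁶ ÷ −2x³ = −8x³. Subtract (−8x³)·D = 16x⁶ − 32x⁵ − 40x⁴ − 48x³. Remainder: −16x⁵ + 32x⁴ + 58x³ + 11x² − 40x − 47.
Step 4: lead(−16x⁵ + 32x⁴ + 58x³ + 11x² − 40x − 47) ÷ lead(D) = −16x⁵ ÷ −2x³ = 8x². Subtract (8x²)·D = −16x⁵ + 32x⁴ + 40x³ + 48x². Remainder: 18x³ − 37x² − 40x − 47.
Step 5: lead(18x³ − 37x² − 40x − 47) ÷ lead(D) = 18x³ ÷ −2x³ = −9. Subtract (−9)·D = 18x³ − 36x² − 45x − 54. Remainder: −x² + 5x + 7.

R(x) = −x² + 5x + 7, so D(x) is not a factor of P(x). no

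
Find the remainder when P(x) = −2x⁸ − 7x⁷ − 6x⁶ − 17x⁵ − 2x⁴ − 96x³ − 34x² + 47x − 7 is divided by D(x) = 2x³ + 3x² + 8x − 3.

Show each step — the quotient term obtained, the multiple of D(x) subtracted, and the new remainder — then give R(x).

R(x) = 7x − 1

Step 1: lead(−2x⁸ − 7x⁷ − 6x⁶ − 17x⁵ − 2x⁴ − 96x³ − 34x² + 47x − 7) ÷ lead(D) = −2x⁸ ÷ 2x³ = −x⁵. Subtract (−x⁵)·D = −2x⁸ − 3x⁷ − 8x⁶ + 3x⁵. Remainder: −4x⁷ + 2x⁶ − 20x⁵ − 2x⁴ − 96x³ − 34x² + 47x − 7.
Step 2: lead(−4x⁷ + 2x⁶ − 20x⁵ − 2x⁴ − 96x³ − 34x² + 47x − 7) ÷ lead(D) = −4x⁷ ÷ 2x³ = −2x⁴. Subtract (−2x⁴)·D = −4x⁷ − 6x⁶ − 16x⁵ + 6x⁴. Remainder: 8x⁶ − 4x⁵ − 8x⁴ − 96x³ − 34x² + 47x − 7.
Step 3: lead(8x⁶ − 4x⁵ − 8x⁴ − 96x³ − 34x² + 47x − 7) ÷ lead(D) = 8x⁶ ÷ 2x³ = 4x³. Subtract (4x³)·D = 8x⁶ + 12x⁵ + 32x⁴ − 12x³. Remainder: −16x⁵ − 40x⁴ − 84x³ − 34x² + 47x − 7.
Step 4: lead(−16x⁵ − 40x⁴ − 84x³ − 34x² + 47x − 7) ÷ lead(D) = −16x⁵ ÷ 2x³ = −8x². Subtract (−8x²)·D = −16x⁵ − 24x⁴ − 64x³ + 24x². Remainder: −16x⁴ − 20x³ − 58x² + 47x − 7.
Step 5: lead(−16x⁴ − 20x³ − 58x² + 47x − 7) ÷ lead(D) = −16x⁴ ÷ 2x³ = −8x. Subtract (−8x)·D = −16x⁴ − 24x³ − 64x² + 24x. Remainder: 4x³ + 6x² + 23x − 7.
Step 6: lead(4x³ + 6x² + 23x − 7) ÷ lead(D) = 4x³ ÷ 2x³ = 2. Subtract (2)·D = 4x³ + 6x² + 16x − 6. Remainder: 7x − 1.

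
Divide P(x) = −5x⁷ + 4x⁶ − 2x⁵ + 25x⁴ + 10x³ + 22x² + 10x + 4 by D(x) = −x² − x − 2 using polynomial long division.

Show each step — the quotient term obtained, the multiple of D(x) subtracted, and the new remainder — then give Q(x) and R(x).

Q(x) = 5x⁵ − 9x⁴ + x³ − 8x² − 4x − 2; R(x) = 0

Step 1: lead(−5x⁷ + 4x⁶ − 2x⁵ + 25x⁴ + 10x³ + 22x² + 10x + 4) ÷ lead(D) = −5x⁷ ÷ −x² = 5x⁵. Subtract (5x⁵)·D = −5x⁷ − 5x⁶ − 10x⁵. Remainder: 9x⁶ + 8x⁵ + 25x⁴ + 10x³ + 22x² + 10x + 4.
Step 2: lead(9x⁶ + 8x⁵ + 25x⁴ + 10x³ + 22x² + 10x + 4) ÷ lead(D) = 9x⁶ ÷ −x² = −9x⁴. Subtract (−9x⁴)·D = 9x⁶ + 9x⁵ + 18x⁴. Remainder: −x⁵ + 7x⁴ + 10x³ + 22x² + 10x + 4.
Step 3: lead(−x⁵ + 7x⁴ + 10x³ + 22x² + 10x + 4) ÷ lead(D) = −x⁵ ÷ −x² = x³. Subtract (x³)·D = −x⁵ − x⁴ − 2x³. Remainder: 8x⁴ + 12x³ + 22x² + 10x + 4.
Step 4: lead(8x⁴ + 12x³ + 22x² + 10x + 4) ÷ lead(D) = 8x⁴ ÷ −x² = −8x². Subtract (−8x²)·D = 8x⁴ + 8x³ + 16x². Remainder: 4x³ + 6x² + 10x + 4.
Step 5: lead(4x³ + 6x² + 10x + 4) ÷ lead(D) = 4x³ ÷ −x² = −4x. Subtract (−4x)·D = 4x³ + 4x² + 8x. Remainder: 2x² + 2x + 4.
Step 6: lead(2x² + 2x + 4) ÷ lead(D) = 2x² ÷ −x² = −2. Subtract (−2)·D = 2x² + 2x + 4. Remainder: 0.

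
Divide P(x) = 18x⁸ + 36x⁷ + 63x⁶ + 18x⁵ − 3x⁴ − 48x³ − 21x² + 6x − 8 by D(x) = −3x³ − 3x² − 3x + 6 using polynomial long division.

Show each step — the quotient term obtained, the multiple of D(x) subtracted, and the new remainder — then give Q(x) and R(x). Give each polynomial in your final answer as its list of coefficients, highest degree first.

Q = [-6, -6, -9, -3, 1, 0]; R = [-8]

Step 1: lead(18x⁸ + 36x⁷ + 63x⁶ + 18x⁵ − 3x⁴ − 48x³ − 21x² + 6x − 8) ÷ lead(D) = 18x⁸ ÷ −3x³ = −6x⁵. Subtract (−6x⁵)·D = 18x⁸ + 18x⁷ + 18x⁶ − 36x⁵. Remainder: 18x⁷ + 45x⁶ + 54x⁵ − 3x⁴ − 48x³ − 21x² + 6x − 8.
Step 2: lead(18x⁷ + 45x⁶ + 54x⁵ − 3x⁴ − 48x³ − 21x² + 6x − 8) ÷ lead(D) = 18x⁷ ÷ −3x³ = −6x⁴. Subtract (−6x⁴)·D = 18x⁷ + 18x⁶ + 18x⁵ − 36x⁴. Remainder: 27x⁶ + 36x⁵ + 33x⁴ − 48x³ − 21x² + 6x − 8.
Step 3: lead(27x⁶ + 36x⁵ + 33x⁴ − 48x³ − 21x² + 6x − 8) ÷ lead(D) = 27x⁶ ÷ −3x³ = −9x³. Subtract (−9x³)·D = 27x⁶ + 27x⁵ + 27x⁴ − 54x³. Remainder: 9x⁵ + 6x⁴ + 6x³ − 21x² + 6x − 8.
Step 4: lead(9x⁵ + 6x⁴ + 6x³ − 21x² + 6x − 8) ÷ lead(D) = 9x⁵ ÷ −3x³ = −3x². Subtract (−3x²)·D = 9x⁵ + 9x⁴ + 9x³ − 18x². Remainder: −3x⁴ − 3x³ − 3x² + 6x − 8.
Step 5: lead(−3x⁴ − 3x³ − 3x² + 6x − 8) ÷ lead(D) = −3x⁴ ÷ −3x³ = x. Subtract (x)·D = −3x⁴ − 3x³ − 3x² + 6x. Remainder: −8.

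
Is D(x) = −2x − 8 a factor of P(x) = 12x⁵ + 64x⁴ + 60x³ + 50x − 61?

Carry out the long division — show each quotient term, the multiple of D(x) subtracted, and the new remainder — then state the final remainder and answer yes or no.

Step 1: lead(12x⁵ + 64x⁴ + 60x³ + 50x − 61) ÷ lead(D) = 12x⁵ ÷ −2x = −6x⁴. Subtract (−6x⁴)·D = 12x⁵ + 48x⁴. Remainder: 16x⁴ + 60x³ + 50x − 61.
Step 2: lead(16x⁴ + 60x³ + 50x − 61) ÷ lead(D) = 16x⁴ ÷ −2x = −8x³. Subtract (−8x³)·D = 16x⁴ + 64x³. Remainder: −4x³ + 50x − 61.
Step 3: lead(−4x³ + 50x − 61) ÷ lead(D) = −4x³ ÷ −2x = 2x². Subtract (2x²)·D = −4x³ − 16x². Remainder: 16x² + 50x − 61.
Step 4: lead(16x² + 50x − 61) ÷ lead(D) = 16x² ÷ −2x = −8x. Subtract (−8x)·D = 16x² + 64x. Remainder: −14x − 61.
Step 5: lead(−14x − 61) ÷ lead(D) = −14x ÷ −2x = 7. Subtract (7)·D = −14x − 56. Remainder: −5.

R(x) = −5, so D(x) is not a factor of P(x). no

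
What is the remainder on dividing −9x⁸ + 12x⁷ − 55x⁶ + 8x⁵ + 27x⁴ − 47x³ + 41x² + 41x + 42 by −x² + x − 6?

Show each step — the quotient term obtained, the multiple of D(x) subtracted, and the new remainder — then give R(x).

Step 1: lead(−9x⁸ + 12x⁷ − 55x⁶ + 8x⁵ + 27x⁴ − 47x³ + 41x² + 41x + 42) ÷ lead(D) = −9x⁸ ÷ −x² = 9x⁶. Subtract (9x⁶)·D = −9x⁸ + 9x⁷ − 54x⁶. Remainder: 3x⁷ − x⁶ + 8x⁵ + 27x⁴ − 47x³ + 41x² + 41x + 42.
Step 2: lead(3x⁷ − x⁶ + 8x⁵ + 27x⁴ − 47x³ + 41x² + 41x + 42) ÷ lead(D) = 3x⁷ ÷ −x² = −3x⁵. Subtract (−3x⁵)·D = 3x⁷ − 3x⁶ + 18x⁵. Remainder: 2x⁶ − 10x⁵ + 27x⁴ − 47x³ + 41x² + 41x + 42.
Step 3: lead(2x⁶ − 10x⁵ + 27x⁴ − 47x³ + 41x² + 41x + 42) ÷ lead(D) = 2x⁶ ÷ −x² = −2x⁴. Subtract (−2x⁴)·D = 2x⁶ − 2x⁵ + 12x⁴. Remainder: −8x⁵ + 15x⁴ − 47x³ + 41x² + 41x + 42.
Step 4: lead(−8x⁵ + 15x⁴ − 47x³ + 41x² + 41x + 42) ÷ lead(D) = −8x⁵ ÷ −x² = 8x³. Subtract (8x³)·D = −8x⁵ + 8x⁴ − 48x³. Remainder: 7x⁴ + x³ + 41x² + 41x + 42.
Step 5: lead(7x⁴ + x³ + 41x² + 41x + 42) ÷ lead(D) = 7x⁴ ÷ −x² = −7x². Subtract (−7x²)·D = 7x⁴ − 7x³ + 42x². Remainder: 8x³ − x² + 41x + 42.
Step 6: lead(8x³ − x² + 41x + 42) ÷ lead(D) = 8x³ ÷ −x² = −8x. Subtract (−8x)·D = 8x³ − 8x² + 48x. Remainder: 7x² − 7x + 42.
Step 7: lead(7x² − 7x + 42) ÷ lead(D) = 7x² ÷ −x² = −7. Subtract (−7)·D = 7x² − 7x + 42. Remainder: 0.

R(x) = 0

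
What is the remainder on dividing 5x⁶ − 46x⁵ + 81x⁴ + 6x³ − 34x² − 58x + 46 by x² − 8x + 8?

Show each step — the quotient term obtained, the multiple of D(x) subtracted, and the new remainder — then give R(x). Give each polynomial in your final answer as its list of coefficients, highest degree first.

Step 1: lead(5x⁶ − 46x⁵ + 81x⁴ + 6x³ − 34x² − 58x + 46) ÷ lead(D) = 5x⁶ ÷ x² = 5x⁴. Subtract (5x⁴)·D = 5x⁶ − 40x⁵ + 40x⁴. Remainder: −6x⁵ + 41x⁴ + 6x³ − 34x² − 58x + 46.
Step 2: lead(−6x⁵ + 41x⁴ + 6x³ − 34x² − 58x + 46) ÷ lead(D) = −6x⁵ ÷ x² = −6x³. Subtract (−6x³)·D = −6x⁵ + 48x⁴ − 48x³. Remainder: −7x⁴ + 54x³ − 34x² − 58x + 46.
Step 3: lead(−7x⁴ + 54x³ − 34x² − 58x + 46) ÷ lead(D) = −7x⁴ ÷ x² = −7x². Subtract (−7x²)·D = −7x⁴ + 56x³ − 56x². Remainder: −2x³ + 22x² − 58x + 46.
Step 4: lead(−2x³ + 22x² − 58x + 46) ÷ lead(D) = −2x³ ÷ x² = −2x. Subtract (−2x)·D = −2x³ + 16x² − 16x. Remainder: 6x² − 42x + 46.
Step 5: lead(6x² − 42x + 46) ÷ lead(D) = 6x² ÷ x² = 6. Subtract (6)·D = 6x² − 48x + 48. Remainder: 6x − 2.

R = [6, -2]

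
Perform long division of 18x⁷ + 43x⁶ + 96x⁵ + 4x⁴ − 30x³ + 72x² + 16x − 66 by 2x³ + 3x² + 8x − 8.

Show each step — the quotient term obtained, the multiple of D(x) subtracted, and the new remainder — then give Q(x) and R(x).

Q(x) = 9x⁴ + 8x³ + 6x + 8; R(x) = −2

Step 1: lead(18x⁷ + 43x⁶ + 96x⁵ + 4x⁴ − 30x³ + 72x² + 16x − 66) ÷ lead(D) = 18x⁷ ÷ 2x³ = 9x⁴. Subtract (9x⁴)·D = 18x⁷ + 27x⁶ + 72x⁵ − 72x⁴. Remainder: 16x⁶ + 24x⁵ + 76x⁴ − 30x³ + 72x² + 16x − 66.
Step 2: lead(16x⁶ + 24x⁵ + 76x⁴ − 30x³ + 72x² + 16x − 66) ÷ lead(D) = 16x⁶ ÷ 2x³ = 8x³. Subtract (8x³)·D = 16x⁶ + 24x⁵ + 64x⁴ − 64x³. Remainder: 12x⁴ + 34x³ + 72x² + 16x − 66.
Step 3: lead(12x⁴ + 34x³ + 72x² + 16x − 66) ÷ lead(D) = 12x⁴ ÷ 2x³ = 6x. Subtract (6x)·D = 12x⁴ + 18x³ + 48x² − 48x. Remainder: 16x³ + 24x² + 64x − 66.
Step 4: lead(16x³ + 24x² + 64x − 66) ÷ lead(D) = 16x³ ÷ 2x³ = 8. Subtract (8)·D = 16x³ + 24x² + 64x − 64. Remainder: −2.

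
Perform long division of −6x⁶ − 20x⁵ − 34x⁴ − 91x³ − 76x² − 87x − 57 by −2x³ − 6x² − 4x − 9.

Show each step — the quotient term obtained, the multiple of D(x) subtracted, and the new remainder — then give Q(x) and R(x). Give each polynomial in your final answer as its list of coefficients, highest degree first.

Step 1: lead(−6x⁶ − 20x⁵ − 34x⁴ − 91x³ − 76x² − 87x − 57) ÷ lead(D) = −6x⁶ ÷ −2x³ = 3x³. Subtract (3x³)·D = −6x⁶ − 18x⁵ − 12x⁴ − 27x³. Remainder: −2x⁵ − 22x⁴ − 64x³ − 76x² − 87x − 57.
Step 2: lead(−2x⁵ − 22x⁴ − 64x³ − 76x² − 87x − 57) ÷ lead(D) = −2x⁵ ÷ −2x³ = x². Subtract (x²)·D = −2x⁵ − 6x⁴ − 4x³ − 9x². Remainder: −16x⁴ − 60x³ − 67x² − 87x − 57.
Step 3: lead(−16x⁴ − 60x³ − 67x² − 87x − 57) ÷ lead(D) = −16x⁴ ÷ −2x³ = 8x. Subtract (8x)·D = −16x⁴ − 48x³ − 32x² − 72x. Remainder: −12x³ − 35x² − 15x − 57.
Step 4: lead(−12x³ − 35x² − 15x − 57) ÷ lead(D) = −12x³ ÷ −2x³ = 6. Subtract (6)·D = −12x³ − 36x² − 24x − 54. Remainder: x² + 9x − 3.

Q = [3, 1, 8, 6]; R = [1, 9, -3]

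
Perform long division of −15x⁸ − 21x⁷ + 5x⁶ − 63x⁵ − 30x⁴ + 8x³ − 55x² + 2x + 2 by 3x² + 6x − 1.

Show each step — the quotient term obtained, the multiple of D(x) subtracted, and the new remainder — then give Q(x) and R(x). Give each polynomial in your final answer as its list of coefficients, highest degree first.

Step 1: lead(−15x⁸ − 21x⁷ + 5x⁶ − 63x⁵ − 30x⁴ + 8x³ − 55x² + 2x + 2) ÷ lead(D) = −15x⁸ ÷ 3x² = −5x⁶. Subtract (−5x⁶)·D = −15x⁸ − 30x⁷ + 5x⁶. Remainder: 9x⁷ − 63x⁵ − 30x⁴ + 8x³ − 55x² + 2x + 2.
Step 2: lead(9x⁷ − 63x⁵ − 30x⁴ + 8x³ − 55x² + 2x + 2) ÷ lead(D) = 9x⁷ ÷ 3x² = 3x⁵. Subtract (3x⁵)·D = 9x⁷ + 18x⁶ − 3x⁵. Remainder: −18x⁶ − 60x⁵ − 30x⁴ + 8x³ − 55x² + 2x + 2.
Step 3: lead(−18x⁶ − 60x⁵ − 30x⁴ + 8x³ − 55x² + 2x + 2) ÷ lead(D) = −18x⁶ ÷ 3x² = −6x⁴. Subtract (−6x⁴)·D = −18x⁶ − 36x⁵ + 6x⁴. Remainder: −24x⁵ − 36x⁴ + 8x³ − 55x² + 2x + 2.
Step 4: lead(−24x⁵ − 36x⁴ + 8x³ − 55x² + 2x + 2) ÷ lead(D) = −24x⁵ ÷ 3x² = −8x³. Subtract (−8x³)·D = −24x⁵ − 48x⁴ + 8x³. Remainder: 12x⁴ − 55x² + 2x + 2.
Step 5: lead(12x⁴ − 55x² + 2x + 2) ÷ lead(D) = 12x⁴ ÷ 3x² = 4x². Subtract (4x²)·D = 12x⁴ + 24x³ − 4x². Remainder: −24x³ − 51x² + 2x + 2.
Step 6: lead(−24x³ − 51x² + 2x + 2) ÷ lead(D) = −24x³ ÷ 3x² = −8x. Subtract (−8x)·D = −24x³ − 48x² + 8x. Remainder: −3x² − 6x + 2.
Step 7: lead(−3x² − 6x + 2) ÷ lead(D) = −3x² ÷ 3x² = −1. Subtract (−1)·D = −3x² − 6x + 1. Remainder: 1.

Q = [-5, 3, -6, -8, 4, -8, -1]; R = [1]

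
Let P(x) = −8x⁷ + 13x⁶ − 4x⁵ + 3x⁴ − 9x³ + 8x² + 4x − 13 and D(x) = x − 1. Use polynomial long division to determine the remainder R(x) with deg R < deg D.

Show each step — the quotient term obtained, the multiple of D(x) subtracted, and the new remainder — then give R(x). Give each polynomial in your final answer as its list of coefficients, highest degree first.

Step 1: lead(−8x⁷ + 13x⁶ − 4x⁵ + 3x⁴ − 9x³ + 8x² + 4x − 13) ÷ lead(D) = −8x⁷ ÷ x = −8x⁶. Subtract (−8x⁶)·D = −8x⁷ + 8x⁶. Remainder: 5x⁶ − 4x⁵ + 3x⁴ − 9x³ + 8x² + 4x − 13.
Step 2: lead(5x⁶ − 4x⁵ + 3x⁴ − 9x³ + 8x² + 4x − 13) ÷ lead(D) = 5x⁶ ÷ x = 5x⁵. Subtract (5x⁵)·D = 5x⁶ − 5x⁵. Remainder: x⁵ + 3x⁴ − 9x³ + 8x² + 4x − 13.
Step 3: lead(x⁵ + 3x⁴ − 9x³ + 8x² + 4x − 13) ÷ lead(D) = x⁵ ÷ x = x⁴. Subtract (x⁴)·D = x⁵ − x⁴. Remainder: 4x⁴ − 9x³ + 8x² + 4x − 13.
Step 4: lead(4x⁴ − 9x³ + 8x² + 4x − 13) ÷ lead(D) = 4x⁴ ÷ x = 4x³. Subtract (4x³)·D = 4x⁴ − 4x³. Remainder: −5x³ + 8x² + 4x − 13.
Step 5: lead(−5x³ + 8x² + 4x − 13) ÷ lead(D) = −5x³ ÷ x = −5x². Subtract (−5x²)·D = −5x³ + 5x². Remainder: 3x² + 4x − 13.
Step 6: lead(3x² + 4x − 13) ÷ lead(D) = 3x² ÷ x = 3x. Subtract (3x)·D = 3x² − 3x. Remainder: 7x − 13.
Step 7: lead(7x − 13) ÷ lead(D) = 7x ÷ x = 7. Subtract (7)·D = 7x − 7. Remainder: −6.

R = [-6]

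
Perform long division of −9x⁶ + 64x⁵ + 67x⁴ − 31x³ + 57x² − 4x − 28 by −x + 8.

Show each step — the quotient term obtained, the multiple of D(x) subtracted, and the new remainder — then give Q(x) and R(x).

Step 1: lead(−9x⁶ + 64x⁵ + 67x⁴ − 31x³ + 57x² − 4x − 28) ÷ lead(D) = −9x⁶ ÷ −x = 9x⁵. Subtract (9x⁵)·D = −9x⁶ + 72x⁵. Remainder: −8x⁵ + 67x⁴ − 31x³ + 57x² − 4x − 28.
Step 2: lead(−8x⁵ + 67x⁴ − 31x³ + 57x² − 4x − 28) ÷ lead(D) = −8x⁵ ÷ −x = 8x⁴. Subtract (8x⁴)·D = −8x⁵ + 64x⁴. Remainder: 3x⁴ − 31x³ + 57x² − 4x − 28.
Step 3: lead(3x⁴ − 31x³ + 57x² − 4x − 28) ÷ lead(D) = 3x⁴ ÷ −x = −3x³. Subtract (−3x³)·D = 3x⁴ − 24x³. Remainder: −7x³ + 57x² − 4x − 28.
Step 4: lead(−7x³ + 57x² − 4x − 28) ÷ lead(D) = −7x³ ÷ −x = 7x². Subtract (7x²)·D = −7x³ + 56x². Remainder: x² − 4x − 28.
Step 5: lead(x² − 4x − 28) ÷ lead(D) = x² ÷ −x = −x. Subtract (−x)·D = x² − 8x. Remainder: 4x − 28.
Step 6: lead(4x − 28) ÷ lead(D) = 4x ÷ −x = −4. Subtract (−4)·D = 4x − 32. Remainder: 4.

Q(x) = 9x⁵ + 8x⁴ − 3x³ + 7x² − x − 4; R(x) = 4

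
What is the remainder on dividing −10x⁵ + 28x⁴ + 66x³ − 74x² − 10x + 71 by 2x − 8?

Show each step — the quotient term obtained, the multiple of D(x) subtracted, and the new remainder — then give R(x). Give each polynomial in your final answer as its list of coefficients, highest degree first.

R = [-1]

Step 1: lead(−10x⁵ + 28x⁴ + 66x³ − 74x² − 10x + 71) ÷ lead(D) = −10x⁵ ÷ 2x = −5x⁴. Subtract (−5x⁴)·D = −10x⁵ + 40x⁴. Remainder: −12x⁴ + 66x³ − 74x² − 10x + 71.
Step 2: lead(−12x⁴ + 66x³ − 74x² − 10x + 71) ÷ lead(D) = −12x⁴ ÷ 2x = −6x³. Subtract (−6x³)·D = −12x⁴ + 48x³. Remainder: 18x³ − 74x² − 10x + 71.
Step 3: lead(18x³ − 74x² − 10x + 71) ÷ lead(D) = 18x³ ÷ 2x = 9x². Subtract (9x²)·D = 18x³ − 72x². Remainder: −2x² − 10x + 71.
Step 4: lead(−2x² − 10x + 71) ÷ lead(D) = −2x² ÷ 2x = −x. Subtract (−x)·D = −2x² + 8x. Remainder: −18x + 71.
Step 5: lead(−18x + 71) ÷ lead(D) = −18x ÷ 2x = −9. Subtract (−9)·D = −18x + 72. Remainder: −1.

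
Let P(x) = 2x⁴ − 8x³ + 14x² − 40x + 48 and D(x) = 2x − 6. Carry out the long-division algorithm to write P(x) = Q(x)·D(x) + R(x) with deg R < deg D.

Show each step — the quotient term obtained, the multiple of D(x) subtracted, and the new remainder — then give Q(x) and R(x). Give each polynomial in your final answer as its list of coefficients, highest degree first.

Q = [1, -1, 4, -8]; R = [0]

Step 1: lead(2x⁴ − 8x³ + 14x² − 40x + 48) ÷ lead(D) = 2x⁴ ÷ 2x = x³. Subtract (x³)·D = 2x⁴ − 6x³. Remainder: −2x³ + 14x² − 40x + 48.
Step 2: lead(−2x³ + 14x² − 40x + 48) ÷ lead(D) = −2x³ ÷ 2x = −x². Subtract (−x²)·D = −2x³ + 6x². Remainder: 8x² − 40x + 48.
Step 3: lead(8x² − 40x + 48) ÷ lead(D) = 8x² ÷ 2x = 4x. Subtract (4x)·D = 8x² − 24x. Remainder: −16x + 48.
Step 4: lead(−16x + 48) ÷ lead(D) = −16x ÷ 2x = −8. Subtract (−8)·D = −16x + 48. Remainder: 0.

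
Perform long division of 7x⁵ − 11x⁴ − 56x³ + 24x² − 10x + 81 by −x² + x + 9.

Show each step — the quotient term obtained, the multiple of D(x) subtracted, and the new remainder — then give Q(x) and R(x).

Step 1: lead(7x⁵ − 11x⁴ − 56x³ + 24x² − 10x + 81) ÷ lead(D) = 7x⁵ ÷ −x² = −7x³. Subtract (−7x³)·D = 7x⁵ − 7x⁴ − 63x³. Remainder: −4x⁴ + 7x³ + 24x² − 10x + 81.
Step 2: lead(−4x⁴ + 7x³ + 24x² − 10x + 81) ÷ lead(D) = −4x⁴ ÷ −x² = 4x². Subtract (4x²)·D = −4x⁴ + 4x³ + 36x². Remainder: 3x³ − 12x² − 10x + 81.
Step 3: lead(3x³ − 12x² − 10x + 81) ÷ lead(D) = 3x³ ÷ −x² = −3x. Subtract (−3x)·D = 3x³ − 3x² − 27x. Remainder: −9x² + 17x + 81.
Step 4: lead(−9x² + 17x + 81) ÷ lead(D) = −9x² ÷ −x² = 9. Subtract (9)·D = −9x² + 9x + 81. Remainder: 8x.

Q(x) = −7x³ + 4x² − 3x + 9; R(x) = 8x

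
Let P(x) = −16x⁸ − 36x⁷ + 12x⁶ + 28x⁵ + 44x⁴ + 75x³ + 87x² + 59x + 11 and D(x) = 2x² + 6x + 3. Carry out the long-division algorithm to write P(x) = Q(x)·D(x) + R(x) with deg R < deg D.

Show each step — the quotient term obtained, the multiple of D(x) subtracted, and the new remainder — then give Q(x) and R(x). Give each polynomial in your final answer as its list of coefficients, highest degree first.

Step 1: lead(−16x⁸ − 36x⁷ + 12x⁶ + 28x⁵ + 44x⁴ + 75x³ + 87x² + 59x + 11) ÷ lead(D) = −16x⁸ ÷ 2x² = −8x⁶. Subtract (−8x⁶)·D = −16x⁸ − 48x⁷ − 24x⁶. Remainder: 12x⁷ + 36x⁶ + 28x⁵ + 44x⁴ + 75x³ + 87x² + 59x + 11.
Step 2: lead(12x⁷ + 36x⁶ + 28x⁵ + 44x⁴ + 75x³ + 87x² + 59x + 11) ÷ lead(D) = 12x⁷ ÷ 2x² = 6x⁵. Subtract (6x⁵)·D = 12x⁷ + 36x⁶ + 18x⁵. Remainder: 10x⁵ + 44x⁴ + 75x³ + 87x² + 59x + 11.
Step 3: lead(10x⁵ + 44x⁴ + 75x³ + 87x² + 59x + 11) ÷ lead(D) = 10x⁵ ÷ 2x² = 5x³. Subtract (5x³)·D = 10x⁵ + 30x⁴ + 15x³. Remainder: 14x⁴ + 60x³ + 87x² + 59x + 11.
Step 4: lead(14x⁴ + 60x³ + 87x² + 59x + 11) ÷ lead(D) = 14x⁴ ÷ 2x² = 7x². Subtract (7x²)·D = 14x⁴ + 42x³ + 21x². Remainder: 18x³ + 66x² + 59x + 11.
Step 5: lead(18x³ + 66x² + 59x + 11) ÷ lead(D) = 18x³ ÷ 2x² = 9x. Subtract (9x)·D = 18x³ + 54x² + 27x. Remainder: 12x² + 32x + 11.
Step 6: lead(12x² + 32x + 11) ÷ lead(D) = 12x² ÷ 2x² = 6. Subtract (6)·D = 12x² + 36x + 18. Remainder: −4x − 7.

Q = [-8, 6, 0, 5, 7, 9, 6]; R = [-4, -7]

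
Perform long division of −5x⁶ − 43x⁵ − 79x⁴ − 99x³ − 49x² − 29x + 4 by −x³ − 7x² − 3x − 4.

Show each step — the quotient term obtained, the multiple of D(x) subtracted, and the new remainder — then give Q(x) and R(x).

Q(x) = 5x³ + 8x² + 8x − 1; R(x) = 0

Step 1: lead(−5x⁶ − 43x⁵ − 79x⁴ − 99x³ − 49x² − 29x + 4) ÷ lead(D) = −5x⁶ ÷ −x³ = 5x³. Subtract (5x³)·D = −5x⁶ − 35x⁵ − 15x⁴ − 20x³. Remainder: −8x⁵ − 64x⁴ − 79x³ − 49x² − 29x + 4.
Step 2: lead(−8x⁵ − 64x⁴ − 79x³ − 49x² − 29x + 4) ÷ lead(D) = −8x⁵ ÷ −x³ = 8x². Subtract (8x²)·D = −8x⁵ − 56x⁴ − 24x³ − 32x². Remainder: −8x⁴ − 55x³ − 17x² − 29x + 4.
Step 3: lead(−8x⁴ − 55x³ − 17x² − 29x + 4) ÷ lead(D) = −8x⁴ ÷ −x³ = 8x. Subtract (8x)·D = −8x⁴ − 56x³ − 24x² − 32x. Remainder: x³ + 7x² + 3x + 4.
Step 4: lead(x³ + 7x² + 3x + 4) ÷ lead(D) = x³ ÷ −x³ = −1. Subtract (−1)·D = x³ + 7x² + 3x + 4. Remainder: 0.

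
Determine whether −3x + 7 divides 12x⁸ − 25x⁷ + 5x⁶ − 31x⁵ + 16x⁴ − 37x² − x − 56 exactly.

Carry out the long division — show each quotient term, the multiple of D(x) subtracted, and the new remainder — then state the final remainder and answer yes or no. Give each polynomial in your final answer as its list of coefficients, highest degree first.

R = [7], so D(x) is not a factor of P(x). no

Step 1: lead(12x⁸ − 25x⁷ + 5x⁶ − 31x⁵ + 16x⁴ − 37x² − x − 56) ÷ lead(D) = 12x⁸ ÷ −3x = −4x⁷. Subtract (−4x⁷)·D = 12x⁸ − 28x⁷. Remainder: 3x⁷ + 5x⁶ − 31x⁵ + 16x⁴ − 37x² − x − 56.
Step 2: lead(3x⁷ + 5x⁶ − 31x⁵ + 16x⁴ − 37x² − x − 56) ÷ lead(D) = 3x⁷ ÷ −3x = −x⁶. Subtract (−x⁶)·D = 3x⁷ − 7x⁶. Remainder: 12x⁶ − 31x⁵ + 16x⁴ − 37x² − x − 56.
Step 3: lead(12x⁶ − 31x⁵ + 16x⁴ − 37x² − x − 56) ÷ lead(D) = 12x⁶ ÷ −3x = −4x⁵. Subtract (−4x⁵)·D = 12x⁶ − 28x⁵. Remainder: −3x⁵ + 16x⁴ − 37x² − x − 56.
Step 4: lead(−3x⁵ + 16x⁴ − 37x² − x − 56) ÷ lead(D) = −3x⁵ ÷ −3x = x⁴. Subtract (x⁴)·D = −3x⁵ + 7x⁴. Remainder: 9x⁴ − 37x² − x − 56.
Step 5: lead(9x⁴ − 37x² − x − 56) ÷ lead(D) = 9x⁴ ÷ −3x = −3x³. Subtract (−3x³)·D = 9x⁴ − 21x³. Remainder: 21x³ − 37x² − x − 56.
Step 6: lead(21x³ − 37x² − x − 56) ÷ lead(D) = 21x³ ÷ −3x = −7x². Subtract (−7x²)·D = 21x³ − 49x². Remainder: 12x² − x − 56.
Step 7: lead(12x² − x − 56) ÷ lead(D) = 12x² ÷ −3x = −4x. Subtract (−4x)·D = 12x² − 28x. Remainder: 27x − 56.
Step 8: lead(27x − 56) ÷ lead(D) = 27x ÷ −3x = −9. Subtract (−9)·D = 27x − 63. Remainder: 7.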